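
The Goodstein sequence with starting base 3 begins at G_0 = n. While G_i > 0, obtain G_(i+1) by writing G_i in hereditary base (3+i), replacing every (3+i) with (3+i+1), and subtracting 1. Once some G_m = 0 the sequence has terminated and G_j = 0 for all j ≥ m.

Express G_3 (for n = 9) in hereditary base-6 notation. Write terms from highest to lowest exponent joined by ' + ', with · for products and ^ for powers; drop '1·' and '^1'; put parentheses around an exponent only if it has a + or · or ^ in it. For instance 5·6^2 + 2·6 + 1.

3·6 + 1

9 —HB3→ 3^2 —bump→ 4^2 = 16 —(−1)→ 15
15 —HB4→ 3·4 + 3 —bump→ 3·5 + 3 = 18 —(−1)→ 17
17 —HB5→ 3·5 + 2 —bump→ 3·6 + 2 = 20 —(−1)→ 19
19 —HB6→ 3·6 + 1 —bump→ 3·7 + 1 = 22 —(−1)→ 21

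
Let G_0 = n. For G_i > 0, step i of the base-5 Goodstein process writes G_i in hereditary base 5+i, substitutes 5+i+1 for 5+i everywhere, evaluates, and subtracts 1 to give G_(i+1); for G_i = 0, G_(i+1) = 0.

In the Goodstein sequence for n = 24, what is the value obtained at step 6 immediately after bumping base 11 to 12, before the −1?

[0] 24 ≡ 4·5 + 4 (base 5). Lift 6: 28. −1: 27.
[1] 27 ≡ 4·6 + 3 (base 6). Lift 7: 31. −1: 30.
[2] 30 ≡ 4·7 + 2 (base 7). Lift 8: 34. −1: 33.
[3] 33 ≡ 4·8 + 1 (base 8). Lift 9: 37. −1: 36.
[4] 36 ≡ 4·9 (base 9). Lift 10: 40. −1: 39.
[5] 39 ≡ 3·10 + 9 (base 10). Lift 11: 42. −1: 41.
[6] 41 ≡ 3·11 + 8 (base 11). Lift 12: 44. −1: 43.

44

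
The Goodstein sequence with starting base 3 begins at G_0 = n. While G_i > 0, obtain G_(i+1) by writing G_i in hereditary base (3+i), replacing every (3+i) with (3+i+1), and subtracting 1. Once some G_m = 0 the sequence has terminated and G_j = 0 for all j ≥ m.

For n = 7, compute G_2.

G_0=7  [base 3] 2·3 + 1  →[3↦4]→  2·4 + 1 = 9  −1 ⇒ G_1=8
G_1=8  [base 4] 2·4  →[4↦5]→  2·5 = 10  −1 ⇒ G_2=9
G_2=9  [base 5] 5 + 4  →[5↦6]→  6 + 4 = 10  −1 ⇒ G_3=9

9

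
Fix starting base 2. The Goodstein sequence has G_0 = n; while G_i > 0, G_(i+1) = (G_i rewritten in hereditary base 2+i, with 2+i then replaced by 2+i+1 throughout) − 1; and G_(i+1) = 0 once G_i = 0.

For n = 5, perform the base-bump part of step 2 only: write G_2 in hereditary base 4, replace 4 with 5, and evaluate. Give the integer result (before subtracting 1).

i=0: 5 = 2^2 + 1 (b=2); 2→3: 3^3 + 1 = 28; 28−1 = 27
i=1: 27 = 3^3 (b=3); 3→4: 4^4 = 256; 256−1 = 255
i=2: 255 = 3·4^3 + 3·4^2 + 3·4 + 3 (b=4); 4→5: 3·5^3 + 3·5^2 + 3·5 + 3 = 468; 468−1 = 467

468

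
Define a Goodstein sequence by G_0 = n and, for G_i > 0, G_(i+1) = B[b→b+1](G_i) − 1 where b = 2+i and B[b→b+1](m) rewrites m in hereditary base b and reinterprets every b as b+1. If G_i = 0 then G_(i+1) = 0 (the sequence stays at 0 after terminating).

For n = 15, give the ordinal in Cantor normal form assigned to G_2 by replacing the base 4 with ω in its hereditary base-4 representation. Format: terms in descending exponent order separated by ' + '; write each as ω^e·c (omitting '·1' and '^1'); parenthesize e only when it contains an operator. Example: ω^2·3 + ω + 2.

15 —HB2→ 2^(2 + 1) + 2^2 + 2 + 1 —bump→ 3^(3 + 1) + 3^3 + 3 + 1 = 112 —(−1)→ 111
111 —HB3→ 3^(3 + 1) + 3^3 + 3 —bump→ 4^(4 + 1) + 4^4 + 4 = 1284 —(−1)→ 1283
1283 —HB4→ 4^(4 + 1) + 4^4 + 3 —bump→ 5^(5 + 1) + 5^5 + 3 = 18753 —(−1)→ 18752

ω^(ω + 1) + ω^ω + 3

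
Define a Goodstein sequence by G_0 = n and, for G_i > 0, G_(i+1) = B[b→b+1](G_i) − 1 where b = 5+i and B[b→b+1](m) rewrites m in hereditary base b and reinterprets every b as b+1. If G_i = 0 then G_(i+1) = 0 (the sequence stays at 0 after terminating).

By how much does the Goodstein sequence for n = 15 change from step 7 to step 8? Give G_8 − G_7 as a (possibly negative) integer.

0

(0) 15|_5 = 3·5 ↦ 3·6|_6 = 18 ⇒ 17
(1) 17|_6 = 2·6 + 5 ↦ 2·7 + 5|_7 = 19 ⇒ 18
(2) 18|_7 = 2·7 + 4 ↦ 2·8 + 4|_8 = 20 ⇒ 19
(3) 19|_8 = 2·8 + 3 ↦ 2·9 + 3|_9 = 21 ⇒ 20
(4) 20|_9 = 2·9 + 2 ↦ 2·10 + 2|_10 = 22 ⇒ 21
(5) 21|_10 = 2·10 + 1 ↦ 2·11 + 1|_11 = 23 ⇒ 22
(6) 22|_11 = 2·11 ↦ 2·12|_12 = 24 ⇒ 23
(7) 23|_12 = 12 + 11 ↦ 13 + 11|_13 = 24 ⇒ 23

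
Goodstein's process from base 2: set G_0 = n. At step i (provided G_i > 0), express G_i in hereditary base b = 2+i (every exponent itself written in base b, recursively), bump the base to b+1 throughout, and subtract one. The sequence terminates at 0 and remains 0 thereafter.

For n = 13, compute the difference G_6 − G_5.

i=0: 13 = 2^(2 + 1) + 2^2 + 1 (b=2); 2→3: 3^(3 + 1) + 3^3 + 1 = 109; 109−1 = 108
i=1: 108 = 3^(3 + 1) + 3^3 (b=3); 3→4: 4^(4 + 1) + 4^4 = 1280; 1280−1 = 1279
i=2: 1279 = 4^(4 + 1) + 3·4^3 + 3·4^2 + 3·4 + 3 (b=4); 4→5: 5^(5 + 1) + 3·5^3 + 3·5^2 + 3·5 + 3 = 16093; 16093−1 = 16092
i=3: 16092 = 5^(5 + 1) + 3·5^3 + 3·5^2 + 3·5 + 2 (b=5); 5→6: 6^(6 + 1) + 3·6^3 + 3·6^2 + 3·6 + 2 = 280712; 280712−1 = 280711
i=4: 280711 = 6^(6 + 1) + 3·6^3 + 3·6^2 + 3·6 + 1 (b=6); 6→7: 7^(7 + 1) + 3·7^3 + 3·7^2 + 3·7 + 1 = 5765999; 5765999−1 = 5765998
i=5: 5765998 = 7^(7 + 1) + 3·7^3 + 3·7^2 + 3·7 (b=7); 7→8: 8^(8 + 1) + 3·8^3 + 3·8^2 + 3·8 = 134219480; 134219480−1 = 134219479

128453481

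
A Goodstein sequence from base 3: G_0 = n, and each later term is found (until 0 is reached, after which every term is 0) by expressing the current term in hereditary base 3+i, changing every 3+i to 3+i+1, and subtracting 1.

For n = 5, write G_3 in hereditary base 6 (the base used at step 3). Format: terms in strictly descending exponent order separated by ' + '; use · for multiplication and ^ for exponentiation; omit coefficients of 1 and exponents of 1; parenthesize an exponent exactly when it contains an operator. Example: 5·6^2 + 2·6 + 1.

G_0=5  [base 3] 3 + 2  →[3↦4]→  4 + 2 = 6  −1 ⇒ G_1=5
G_1=5  [base 4] 4 + 1  →[4↦5]→  5 + 1 = 6  −1 ⇒ G_2=5
G_2=5  [base 5] 5  →[5↦6]→  6 = 6  −1 ⇒ G_3=5

5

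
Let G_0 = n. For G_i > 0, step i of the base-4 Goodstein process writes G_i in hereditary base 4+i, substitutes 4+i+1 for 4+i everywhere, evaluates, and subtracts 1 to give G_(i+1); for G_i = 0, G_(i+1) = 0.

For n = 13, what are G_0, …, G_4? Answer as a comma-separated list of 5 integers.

13, 15, 17, 18, 19

G_0 = 13. HB_4(13) = 3·4 + 1. Bump = 16. G_1 = 15.
G_1 = 15. HB_5(15) = 3·5. Bump = 18. G_2 = 17.
G_2 = 17. HB_6(17) = 2·6 + 5. Bump = 19. G_3 = 18.
G_3 = 18. HB_7(18) = 2·7 + 4. Bump = 20. G_4 = 19.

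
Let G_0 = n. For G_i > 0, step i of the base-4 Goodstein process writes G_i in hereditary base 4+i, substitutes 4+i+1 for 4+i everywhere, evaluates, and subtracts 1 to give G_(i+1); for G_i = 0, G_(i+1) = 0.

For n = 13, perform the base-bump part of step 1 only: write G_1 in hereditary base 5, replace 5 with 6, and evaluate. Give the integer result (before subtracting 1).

18

13 —HB4→ 3·4 + 1 —bump→ 3·5 + 1 = 16 —(−1)→ 15
15 —HB5→ 3·5 —bump→ 3·6 = 18 —(−1)→ 17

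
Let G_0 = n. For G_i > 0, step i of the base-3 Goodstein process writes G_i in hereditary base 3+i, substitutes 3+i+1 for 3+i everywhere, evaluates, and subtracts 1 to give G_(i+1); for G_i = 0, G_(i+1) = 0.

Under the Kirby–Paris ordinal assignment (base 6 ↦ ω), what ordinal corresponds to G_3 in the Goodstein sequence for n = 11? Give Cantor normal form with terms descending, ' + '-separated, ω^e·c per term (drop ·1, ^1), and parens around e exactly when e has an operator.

11 —HB3→ 3^2 + 2 —bump→ 4^2 + 2 = 18 —(−1)→ 17
17 —HB4→ 4^2 + 1 —bump→ 5^2 + 1 = 26 —(−1)→ 25
25 —HB5→ 5^2 —bump→ 6^2 = 36 —(−1)→ 35

ω·5 + 5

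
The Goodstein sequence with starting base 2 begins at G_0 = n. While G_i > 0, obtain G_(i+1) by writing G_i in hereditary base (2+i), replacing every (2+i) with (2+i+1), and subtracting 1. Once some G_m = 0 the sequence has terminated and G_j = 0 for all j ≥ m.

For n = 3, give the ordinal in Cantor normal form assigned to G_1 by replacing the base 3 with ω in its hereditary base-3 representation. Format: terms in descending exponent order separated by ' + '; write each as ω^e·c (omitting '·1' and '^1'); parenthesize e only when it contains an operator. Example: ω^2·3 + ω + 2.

ω

base 2: 3 = 2 + 1; at 3: 3 + 1 = 4; next = 3
base 3: 3 = 3; at 4: 4 = 4; next = 3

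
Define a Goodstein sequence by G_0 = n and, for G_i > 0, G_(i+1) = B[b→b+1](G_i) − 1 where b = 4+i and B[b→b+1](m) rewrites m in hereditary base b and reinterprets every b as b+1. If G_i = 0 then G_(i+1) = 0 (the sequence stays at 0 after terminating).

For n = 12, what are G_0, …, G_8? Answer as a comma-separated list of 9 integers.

12, 14, 15, 16, 17, 18, 19, 19, 19

12 —HB4→ 3·4 —bump→ 3·5 = 15 —(−1)→ 14
14 —HB5→ 2·5 + 4 —bump→ 2·6 + 4 = 16 —(−1)→ 15
15 —HB6→ 2·6 + 3 —bump→ 2·7 + 3 = 17 —(−1)→ 16
16 —HB7→ 2·7 + 2 —bump→ 2·8 + 2 = 18 —(−1)→ 17
17 —HB8→ 2·8 + 1 —bump→ 2·9 + 1 = 19 —(−1)→ 18
18 —HB9→ 2·9 —bump→ 2·10 = 20 —(−1)→ 19
19 —HB10→ 10 + 9 —bump→ 11 + 9 = 20 —(−1)→ 19
19 —HB11→ 11 + 8 —bump→ 12 + 8 = 20 —(−1)→ 19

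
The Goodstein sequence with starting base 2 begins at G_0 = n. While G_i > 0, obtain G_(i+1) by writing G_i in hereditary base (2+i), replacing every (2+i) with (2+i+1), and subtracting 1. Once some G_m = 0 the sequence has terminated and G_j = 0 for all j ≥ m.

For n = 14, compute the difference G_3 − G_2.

17469

step 0: 14 = 2^(2 + 1) + 2^2 + 2; sub 3 for 2: 3^(3 + 1) + 3^3 + 3; = 111; G_1 = 111−1 = 110
step 1: 110 = 3^(3 + 1) + 3^3 + 2; sub 4 for 3: 4^(4 + 1) + 4^4 + 2; = 1282; G_2 = 1282−1 = 1281
step 2: 1281 = 4^(4 + 1) + 4^4 + 1; sub 5 for 4: 5^(5 + 1) + 5^5 + 1; = 18751; G_3 = 18751−1 = 18750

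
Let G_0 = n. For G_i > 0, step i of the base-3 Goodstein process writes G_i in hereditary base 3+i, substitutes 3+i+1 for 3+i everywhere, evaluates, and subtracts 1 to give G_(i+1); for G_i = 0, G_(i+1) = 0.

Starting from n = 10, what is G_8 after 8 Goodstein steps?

i=0: 10 = 3^2 + 1 (b=3); 3→4: 4^2 + 1 = 17; 17−1 = 16
i=1: 16 = 4^2 (b=4); 4→5: 5^2 = 25; 25−1 = 24
i=2: 24 = 4·5 + 4 (b=5); 5→6: 4·6 + 4 = 28; 28−1 = 27
i=3: 27 = 4·6 + 3 (b=6); 6→7: 4·7 + 3 = 31; 31−1 = 30
i=4: 30 = 4·7 + 2 (b=7); 7→8: 4·8 + 2 = 34; 34−1 = 33
i=5: 33 = 4·8 + 1 (b=8); 8→9: 4·9 + 1 = 37; 37−1 = 36
i=6: 36 = 4·9 (b=9); 9→10: 4·10 = 40; 40−1 = 39
i=7: 39 = 3·10 + 9 (b=10); 10→11: 3·11 + 9 = 42; 42−1 = 41
i=8: 41 = 3·11 + 8 (b=11); 11→12: 3·12 + 8 = 44; 44−1 = 43

41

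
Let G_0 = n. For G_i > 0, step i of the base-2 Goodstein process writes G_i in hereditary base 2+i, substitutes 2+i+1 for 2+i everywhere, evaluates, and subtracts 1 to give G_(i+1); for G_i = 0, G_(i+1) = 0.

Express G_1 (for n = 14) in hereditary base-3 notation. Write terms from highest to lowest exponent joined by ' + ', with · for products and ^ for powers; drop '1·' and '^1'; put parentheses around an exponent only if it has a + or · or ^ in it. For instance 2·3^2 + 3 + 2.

3^(3 + 1) + 3^3 + 2

G_0 = 14. HB_2(14) = 2^(2 + 1) + 2^2 + 2. Bump = 111. G_1 = 110.
G_1 = 110. HB_3(110) = 3^(3 + 1) + 3^3 + 2. Bump = 1282. G_2 = 1281.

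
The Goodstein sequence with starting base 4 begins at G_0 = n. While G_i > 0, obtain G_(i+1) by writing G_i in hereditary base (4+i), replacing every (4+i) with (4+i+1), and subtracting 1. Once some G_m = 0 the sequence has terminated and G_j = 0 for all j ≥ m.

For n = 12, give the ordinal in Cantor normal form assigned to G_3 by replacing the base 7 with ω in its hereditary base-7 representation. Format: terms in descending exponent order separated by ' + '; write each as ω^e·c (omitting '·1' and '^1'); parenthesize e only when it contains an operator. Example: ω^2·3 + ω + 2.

ω·2 + 2

[0] 12 ≡ 3·4 (base 4). Lift 5: 15. −1: 14.
[1] 14 ≡ 2·5 + 4 (base 5). Lift 6: 16. −1: 15.
[2] 15 ≡ 2·6 + 3 (base 6). Lift 7: 17. −1: 16.
[3] 16 ≡ 2·7 + 2 (base 7). Lift 8: 18. −1: 17.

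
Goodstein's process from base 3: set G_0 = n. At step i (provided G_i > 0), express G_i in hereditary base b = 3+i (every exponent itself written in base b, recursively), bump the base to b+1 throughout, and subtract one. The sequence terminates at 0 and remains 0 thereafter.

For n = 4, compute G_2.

(0) 4|_3 = 3 + 1 ↦ 4 + 1|_4 = 5 ⇒ 4
(1) 4|_4 = 4 ↦ 5|_5 = 5 ⇒ 4

4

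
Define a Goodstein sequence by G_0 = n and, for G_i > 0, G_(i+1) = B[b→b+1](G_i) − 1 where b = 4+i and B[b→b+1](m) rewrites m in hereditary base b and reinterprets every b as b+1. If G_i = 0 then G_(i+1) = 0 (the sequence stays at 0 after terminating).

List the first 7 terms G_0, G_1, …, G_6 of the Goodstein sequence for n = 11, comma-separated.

11, 12, 13, 14, 15, 15, 15

(0) 11|_4 = 2·4 + 3 ↦ 2·5 + 3|_5 = 13 ⇒ 12
(1) 12|_5 = 2·5 + 2 ↦ 2·6 + 2|_6 = 14 ⇒ 13
(2) 13|_6 = 2·6 + 1 ↦ 2·7 + 1|_7 = 15 ⇒ 14
(3) 14|_7 = 2·7 ↦ 2·8|_8 = 16 ⇒ 15
(4) 15|_8 = 8 + 7 ↦ 9 + 7|_9 = 16 ⇒ 15
(5) 15|_9 = 9 + 6 ↦ 10 + 6|_10 = 16 ⇒ 15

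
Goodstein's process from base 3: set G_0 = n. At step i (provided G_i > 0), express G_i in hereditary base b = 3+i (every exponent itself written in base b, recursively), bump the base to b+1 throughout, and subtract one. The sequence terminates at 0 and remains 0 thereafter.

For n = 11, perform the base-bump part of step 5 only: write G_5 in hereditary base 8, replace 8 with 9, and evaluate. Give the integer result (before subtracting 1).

48

(0) 11|_3 = 3^2 + 2 ↦ 4^2 + 2|_4 = 18 ⇒ 17
(1) 17|_4 = 4^2 + 1 ↦ 5^2 + 1|_5 = 26 ⇒ 25
(2) 25|_5 = 5^2 ↦ 6^2|_6 = 36 ⇒ 35
(3) 35|_6 = 5·6 + 5 ↦ 5·7 + 5|_7 = 40 ⇒ 39
(4) 39|_7 = 5·7 + 4 ↦ 5·8 + 4|_8 = 44 ⇒ 43
(5) 43|_8 = 5·8 + 3 ↦ 5·9 + 3|_9 = 48 ⇒ 47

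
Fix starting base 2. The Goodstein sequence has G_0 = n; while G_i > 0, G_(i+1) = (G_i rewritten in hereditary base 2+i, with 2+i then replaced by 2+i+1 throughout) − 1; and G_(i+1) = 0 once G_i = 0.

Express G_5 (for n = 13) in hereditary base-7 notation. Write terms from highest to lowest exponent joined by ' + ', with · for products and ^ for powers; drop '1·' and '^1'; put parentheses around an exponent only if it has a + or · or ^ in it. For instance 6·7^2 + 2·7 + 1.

7^(7 + 1) + 3·7^3 + 3·7^2 + 3·7

13 —HB2→ 2^(2 + 1) + 2^2 + 1 —bump→ 3^(3 + 1) + 3^3 + 1 = 109 —(−1)→ 108
108 —HB3→ 3^(3 + 1) + 3^3 —bump→ 4^(4 + 1) + 4^4 = 1280 —(−1)→ 1279
1279 —HB4→ 4^(4 + 1) + 3·4^3 + 3·4^2 + 3·4 + 3 —bump→ 5^(5 + 1) + 3·5^3 + 3·5^2 + 3·5 + 3 = 16093 —(−1)→ 16092
16092 —HB5→ 5^(5 + 1) + 3·5^3 + 3·5^2 + 3·5 + 2 —bump→ 6^(6 + 1) + 3·6^3 + 3·6^2 + 3·6 + 2 = 280712 —(−1)→ 280711
280711 —HB6→ 6^(6 + 1) + 3·6^3 + 3·6^2 + 3·6 + 1 —bump→ 7^(7 + 1) + 3·7^3 + 3·7^2 + 3·7 + 1 = 5765999 —(−1)→ 5765998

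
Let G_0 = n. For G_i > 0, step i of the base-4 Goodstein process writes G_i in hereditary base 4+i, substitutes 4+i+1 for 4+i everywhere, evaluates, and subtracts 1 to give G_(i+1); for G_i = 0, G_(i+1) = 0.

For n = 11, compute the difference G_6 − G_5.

0

11 —HB4→ 2·4 + 3 —bump→ 2·5 + 3 = 13 —(−1)→ 12
12 —HB5→ 2·5 + 2 —bump→ 2·6 + 2 = 14 —(−1)→ 13
13 —HB6→ 2·6 + 1 —bump→ 2·7 + 1 = 15 —(−1)→ 14
14 —HB7→ 2·7 —bump→ 2·8 = 16 —(−1)→ 15
15 —HB8→ 8 + 7 —bump→ 9 + 7 = 16 —(−1)→ 15
15 —HB9→ 9 + 6 —bump→ 10 + 6 = 16 —(−1)→ 15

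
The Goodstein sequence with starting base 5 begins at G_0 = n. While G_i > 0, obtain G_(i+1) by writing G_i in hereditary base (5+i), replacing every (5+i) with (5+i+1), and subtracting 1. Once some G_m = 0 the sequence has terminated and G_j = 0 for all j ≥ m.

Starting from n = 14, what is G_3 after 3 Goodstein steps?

[0] 14 ≡ 2·5 + 4 (base 5). Lift 6: 16. −1: 15.
[1] 15 ≡ 2·6 + 3 (base 6). Lift 7: 17. −1: 16.
[2] 16 ≡ 2·7 + 2 (base 7). Lift 8: 18. −1: 17.
[3] 17 ≡ 2·8 + 1 (base 8). Lift 9: 19. −1: 18.

17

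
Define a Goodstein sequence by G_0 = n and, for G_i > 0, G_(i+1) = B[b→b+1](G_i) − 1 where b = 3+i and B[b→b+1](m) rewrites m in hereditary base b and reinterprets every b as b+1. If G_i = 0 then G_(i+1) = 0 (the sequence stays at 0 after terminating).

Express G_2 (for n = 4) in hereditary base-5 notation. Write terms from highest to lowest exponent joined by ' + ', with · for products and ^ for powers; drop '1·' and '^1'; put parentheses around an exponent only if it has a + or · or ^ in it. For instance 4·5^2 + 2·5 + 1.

[0] 4 ≡ 3 + 1 (base 3). Lift 4: 5. −1: 4.
[1] 4 ≡ 4 (base 4). Lift 5: 5. −1: 4.
[2] 4 ≡ 4 (base 5). Lift 6: 4. −1: 3.

4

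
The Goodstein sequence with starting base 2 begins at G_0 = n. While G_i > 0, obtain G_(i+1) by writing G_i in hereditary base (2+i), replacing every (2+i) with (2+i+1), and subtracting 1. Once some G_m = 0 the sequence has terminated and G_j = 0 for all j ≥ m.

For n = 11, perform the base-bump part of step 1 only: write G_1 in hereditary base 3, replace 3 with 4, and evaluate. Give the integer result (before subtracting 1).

base 2: 11 = 2^(2 + 1) + 2 + 1; at 3: 3^(3 + 1) + 3 + 1 = 85; next = 84
base 3: 84 = 3^(3 + 1) + 3; at 4: 4^(4 + 1) + 4 = 1028; next = 1027

1028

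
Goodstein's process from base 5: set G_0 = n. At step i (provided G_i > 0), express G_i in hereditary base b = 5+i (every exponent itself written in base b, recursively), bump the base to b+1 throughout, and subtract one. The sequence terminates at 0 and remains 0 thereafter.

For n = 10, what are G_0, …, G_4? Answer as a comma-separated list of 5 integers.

step 0: 10 = 2·5; sub 6 for 5: 2·6; = 12; G_1 = 12−1 = 11
step 1: 11 = 6 + 5; sub 7 for 6: 7 + 5; = 12; G_2 = 12−1 = 11
step 2: 11 = 7 + 4; sub 8 for 7: 8 + 4; = 12; G_3 = 12−1 = 11
step 3: 11 = 8 + 3; sub 9 for 8: 9 + 3; = 12; G_4 = 12−1 = 11

10, 11, 11, 11, 11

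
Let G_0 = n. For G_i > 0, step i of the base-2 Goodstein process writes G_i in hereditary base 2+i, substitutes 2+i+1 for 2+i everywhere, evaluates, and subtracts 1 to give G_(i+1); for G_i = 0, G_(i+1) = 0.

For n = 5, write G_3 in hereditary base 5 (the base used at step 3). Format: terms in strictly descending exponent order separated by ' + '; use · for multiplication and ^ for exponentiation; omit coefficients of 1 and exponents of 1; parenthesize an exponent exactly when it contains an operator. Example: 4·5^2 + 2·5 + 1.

(0) 5|_2 = 2^2 + 1 ↦ 3^3 + 1|_3 = 28 ⇒ 27
(1) 27|_3 = 3^3 ↦ 4^4|_4 = 256 ⇒ 255
(2) 255|_4 = 3·4^3 + 3·4^2 + 3·4 + 3 ↦ 3·5^3 + 3·5^2 + 3·5 + 3|_5 = 468 ⇒ 467
(3) 467|_5 = 3·5^3 + 3·5^2 + 3·5 + 2 ↦ 3·6^3 + 3·6^2 + 3·6 + 2|_6 = 776 ⇒ 775

3·5^3 + 3·5^2 + 3·5 + 2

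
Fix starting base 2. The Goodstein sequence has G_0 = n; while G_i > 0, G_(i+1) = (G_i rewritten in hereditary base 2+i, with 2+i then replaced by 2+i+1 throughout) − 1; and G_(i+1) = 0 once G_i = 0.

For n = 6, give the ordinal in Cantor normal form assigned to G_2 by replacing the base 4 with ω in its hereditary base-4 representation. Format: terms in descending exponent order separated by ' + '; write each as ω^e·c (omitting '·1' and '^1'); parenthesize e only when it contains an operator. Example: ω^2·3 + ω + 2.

ω^ω + 1

(0) 6|_2 = 2^2 + 2 ↦ 3^3 + 3|_3 = 30 ⇒ 29
(1) 29|_3 = 3^3 + 2 ↦ 4^4 + 2|_4 = 258 ⇒ 257
(2) 257|_4 = 4^4 + 1 ↦ 5^5 + 1|_5 = 3126 ⇒ 3125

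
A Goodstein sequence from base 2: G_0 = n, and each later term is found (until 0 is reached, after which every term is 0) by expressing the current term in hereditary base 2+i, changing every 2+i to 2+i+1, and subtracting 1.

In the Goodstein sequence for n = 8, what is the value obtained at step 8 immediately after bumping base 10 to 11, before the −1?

(0) 8|_2 = 2^(2 + 1) ↦ 3^(3 + 1)|_3 = 81 ⇒ 80
(1) 80|_3 = 2·3^3 + 2·3^2 + 2·3 + 2 ↦ 2·4^4 + 2·4^2 + 2·4 + 2|_4 = 554 ⇒ 553
(2) 553|_4 = 2·4^4 + 2·4^2 + 2·4 + 1 ↦ 2·5^5 + 2·5^2 + 2·5 + 1|_5 = 6311 ⇒ 6310
(3) 6310|_5 = 2·5^5 + 2·5^2 + 2·5 ↦ 2·6^6 + 2·6^2 + 2·6|_6 = 93396 ⇒ 93395
(4) 93395|_6 = 2·6^6 + 2·6^2 + 6 + 5 ↦ 2·7^7 + 2·7^2 + 7 + 5|_7 = 1647196 ⇒ 1647195
(5) 1647195|_7 = 2·7^7 + 2·7^2 + 7 + 4 ↦ 2·8^8 + 2·8^2 + 8 + 4|_8 = 33554572 ⇒ 33554571
(6) 33554571|_8 = 2·8^8 + 2·8^2 + 8 + 3 ↦ 2·9^9 + 2·9^2 + 9 + 3|_9 = 774841152 ⇒ 774841151
(7) 774841151|_9 = 2·9^9 + 2·9^2 + 9 + 2 ↦ 2·10^10 + 2·10^2 + 10 + 2|_10 = 20000000212 ⇒ 20000000211
(8) 20000000211|_10 = 2·10^10 + 2·10^2 + 10 + 1 ↦ 2·11^11 + 2·11^2 + 11 + 1|_11 = 570623341476 ⇒ 570623341475

570623341476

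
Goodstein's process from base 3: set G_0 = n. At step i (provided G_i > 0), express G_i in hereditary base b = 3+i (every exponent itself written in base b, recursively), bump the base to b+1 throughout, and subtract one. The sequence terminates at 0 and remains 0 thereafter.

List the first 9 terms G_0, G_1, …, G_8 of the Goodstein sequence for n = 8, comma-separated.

G_0 = 8. HB_3(8) = 2·3 + 2. Bump = 10. G_1 = 9.
G_1 = 9. HB_4(9) = 2·4 + 1. Bump = 11. G_2 = 10.
G_2 = 10. HB_5(10) = 2·5. Bump = 12. G_3 = 11.
G_3 = 11. HB_6(11) = 6 + 5. Bump = 12. G_4 = 11.
G_4 = 11. HB_7(11) = 7 + 4. Bump = 12. G_5 = 11.
G_5 = 11. HB_8(11) = 8 + 3. Bump = 12. G_6 = 11.
G_6 = 11. HB_9(11) = 9 + 2. Bump = 12. G_7 = 11.
G_7 = 11. HB_10(11) = 10 + 1. Bump = 12. G_8 = 11.

8, 9, 10, 11, 11, 11, 11, 11, 11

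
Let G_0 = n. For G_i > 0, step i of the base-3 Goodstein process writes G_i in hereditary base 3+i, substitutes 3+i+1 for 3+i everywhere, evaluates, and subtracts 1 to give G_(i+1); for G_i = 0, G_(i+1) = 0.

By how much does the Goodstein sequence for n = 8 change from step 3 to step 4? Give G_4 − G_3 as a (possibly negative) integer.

0

i=0: 8 = 2·3 + 2 (b=3); 3→4: 2·4 + 2 = 10; 10−1 = 9
i=1: 9 = 2·4 + 1 (b=4); 4→5: 2·5 + 1 = 11; 11−1 = 10
i=2: 10 = 2·5 (b=5); 5→6: 2·6 = 12; 12−1 = 11
i=3: 11 = 6 + 5 (b=6); 6→7: 7 + 5 = 12; 12−1 = 11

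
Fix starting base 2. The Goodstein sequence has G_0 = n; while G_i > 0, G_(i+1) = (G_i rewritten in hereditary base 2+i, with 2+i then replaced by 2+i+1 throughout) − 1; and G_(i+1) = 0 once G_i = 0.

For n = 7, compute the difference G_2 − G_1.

229

i=0: 7 = 2^2 + 2 + 1 (b=2); 2→3: 3^3 + 3 + 1 = 31; 31−1 = 30
i=1: 30 = 3^3 + 3 (b=3); 3→4: 4^4 + 4 = 260; 260−1 = 259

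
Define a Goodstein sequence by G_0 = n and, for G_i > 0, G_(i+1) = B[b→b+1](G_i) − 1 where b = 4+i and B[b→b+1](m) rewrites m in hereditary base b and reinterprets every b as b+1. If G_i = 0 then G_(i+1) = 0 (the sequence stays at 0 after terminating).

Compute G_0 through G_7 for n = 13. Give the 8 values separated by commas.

G_0 = 13. HB_4(13) = 3·4 + 1. Bump = 16. G_1 = 15.
G_1 = 15. HB_5(15) = 3·5. Bump = 18. G_2 = 17.
G_2 = 17. HB_6(17) = 2·6 + 5. Bump = 19. G_3 = 18.
G_3 = 18. HB_7(18) = 2·7 + 4. Bump = 20. G_4 = 19.
G_4 = 19. HB_8(19) = 2·8 + 3. Bump = 21. G_5 = 20.
G_5 = 20. HB_9(20) = 2·9 + 2. Bump = 22. G_6 = 21.
G_6 = 21. HB_10(21) = 2·10 + 1. Bump = 23. G_7 = 22.

13, 15, 17, 18, 19, 20, 21, 22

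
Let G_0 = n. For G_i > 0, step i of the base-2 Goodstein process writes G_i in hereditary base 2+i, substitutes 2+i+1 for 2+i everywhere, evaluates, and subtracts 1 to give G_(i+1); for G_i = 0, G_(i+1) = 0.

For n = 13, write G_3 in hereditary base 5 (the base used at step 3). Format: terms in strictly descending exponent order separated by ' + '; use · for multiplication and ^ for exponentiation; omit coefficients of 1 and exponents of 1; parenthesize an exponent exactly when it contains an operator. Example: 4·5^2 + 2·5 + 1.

13 —HB2→ 2^(2 + 1) + 2^2 + 1 —bump→ 3^(3 + 1) + 3^3 + 1 = 109 —(−1)→ 108
108 —HB3→ 3^(3 + 1) + 3^3 —bump→ 4^(4 + 1) + 4^4 = 1280 —(−1)→ 1279
1279 —HB4→ 4^(4 + 1) + 3·4^3 + 3·4^2 + 3·4 + 3 —bump→ 5^(5 + 1) + 3·5^3 + 3·5^2 + 3·5 + 3 = 16093 —(−1)→ 16092
16092 —HB5→ 5^(5 + 1) + 3·5^3 + 3·5^2 + 3·5 + 2 —bump→ 6^(6 + 1) + 3·6^3 + 3·6^2 + 3·6 + 2 = 280712 —(−1)→ 280711

5^(5 + 1) + 3·5^3 + 3·5^2 + 3·5 + 2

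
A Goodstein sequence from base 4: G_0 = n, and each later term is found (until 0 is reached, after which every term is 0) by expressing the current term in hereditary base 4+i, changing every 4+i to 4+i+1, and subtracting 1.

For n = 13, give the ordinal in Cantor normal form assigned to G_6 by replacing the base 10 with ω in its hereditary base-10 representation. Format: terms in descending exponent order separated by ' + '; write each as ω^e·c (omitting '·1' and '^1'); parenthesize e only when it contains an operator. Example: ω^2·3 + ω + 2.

(0) 13|_4 = 3·4 + 1 ↦ 3·5 + 1|_5 = 16 ⇒ 15
(1) 15|_5 = 3·5 ↦ 3·6|_6 = 18 ⇒ 17
(2) 17|_6 = 2·6 + 5 ↦ 2·7 + 5|_7 = 19 ⇒ 18
(3) 18|_7 = 2·7 + 4 ↦ 2·8 + 4|_8 = 20 ⇒ 19
(4) 19|_8 = 2·8 + 3 ↦ 2·9 + 3|_9 = 21 ⇒ 20
(5) 20|_9 = 2·9 + 2 ↦ 2·10 + 2|_10 = 22 ⇒ 21
(6) 21|_10 = 2·10 + 1 ↦ 2·11 + 1|_11 = 23 ⇒ 22

ω·2 + 1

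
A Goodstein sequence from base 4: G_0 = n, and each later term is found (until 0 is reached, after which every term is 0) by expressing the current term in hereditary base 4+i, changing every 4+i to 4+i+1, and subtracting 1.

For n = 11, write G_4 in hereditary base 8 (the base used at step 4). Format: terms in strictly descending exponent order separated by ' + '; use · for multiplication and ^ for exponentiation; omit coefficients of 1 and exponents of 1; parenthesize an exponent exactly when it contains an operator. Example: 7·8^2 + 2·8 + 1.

8 + 7

step 0: 11 = 2·4 + 3; sub 5 for 4: 2·5 + 3; = 13; G_1 = 13−1 = 12
step 1: 12 = 2·5 + 2; sub 6 for 5: 2·6 + 2; = 14; G_2 = 14−1 = 13
step 2: 13 = 2·6 + 1; sub 7 for 6: 2·7 + 1; = 15; G_3 = 15−1 = 14
step 3: 14 = 2·7; sub 8 for 7: 2·8; = 16; G_4 = 16−1 = 15
step 4: 15 = 8 + 7; sub 9 for 8: 9 + 7; = 16; G_5 = 16−1 = 15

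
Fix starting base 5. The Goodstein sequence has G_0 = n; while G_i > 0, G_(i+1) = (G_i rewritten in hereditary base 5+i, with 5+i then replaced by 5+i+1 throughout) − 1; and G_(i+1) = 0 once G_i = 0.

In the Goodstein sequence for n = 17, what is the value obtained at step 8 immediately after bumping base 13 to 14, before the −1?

30

17 —HB5→ 3·5 + 2 —bump→ 3·6 + 2 = 20 —(−1)→ 19
19 —HB6→ 3·6 + 1 —bump→ 3·7 + 1 = 22 —(−1)→ 21
21 —HB7→ 3·7 —bump→ 3·8 = 24 —(−1)→ 23
23 —HB8→ 2·8 + 7 —bump→ 2·9 + 7 = 25 —(−1)→ 24
24 —HB9→ 2·9 + 6 —bump→ 2·10 + 6 = 26 —(−1)→ 25
25 —HB10→ 2·10 + 5 —bump→ 2·11 + 5 = 27 —(−1)→ 26
26 —HB11→ 2·11 + 4 —bump→ 2·12 + 4 = 28 —(−1)→ 27
27 —HB12→ 2·12 + 3 —bump→ 2·13 + 3 = 29 —(−1)→ 28
28 —HB13→ 2·13 + 2 —bump→ 2·14 + 2 = 30 —(−1)→ 29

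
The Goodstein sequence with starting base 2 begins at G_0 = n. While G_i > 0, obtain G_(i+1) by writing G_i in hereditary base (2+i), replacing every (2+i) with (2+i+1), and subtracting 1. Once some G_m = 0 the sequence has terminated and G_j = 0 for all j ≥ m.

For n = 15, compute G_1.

G_0=15  [base 2] 2^(2 + 1) + 2^2 + 2 + 1  →[2↦3]→  3^(3 + 1) + 3^3 + 3 + 1 = 112  −1 ⇒ G_1=111
G_1=111  [base 3] 3^(3 + 1) + 3^3 + 3  →[3↦4]→  4^(4 + 1) + 4^4 + 4 = 1284  −1 ⇒ G_2=1283

111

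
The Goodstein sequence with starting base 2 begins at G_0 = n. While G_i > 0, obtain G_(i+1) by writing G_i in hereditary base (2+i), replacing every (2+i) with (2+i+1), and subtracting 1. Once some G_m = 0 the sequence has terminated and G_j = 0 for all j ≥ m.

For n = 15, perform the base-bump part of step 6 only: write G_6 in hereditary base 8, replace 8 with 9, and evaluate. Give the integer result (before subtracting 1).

i=0: 15 = 2^(2 + 1) + 2^2 + 2 + 1 (b=2); 2→3: 3^(3 + 1) + 3^3 + 3 + 1 = 112; 112−1 = 111
i=1: 111 = 3^(3 + 1) + 3^3 + 3 (b=3); 3→4: 4^(4 + 1) + 4^4 + 4 = 1284; 1284−1 = 1283
i=2: 1283 = 4^(4 + 1) + 4^4 + 3 (b=4); 4→5: 5^(5 + 1) + 5^5 + 3 = 18753; 18753−1 = 18752
i=3: 18752 = 5^(5 + 1) + 5^5 + 2 (b=5); 5→6: 6^(6 + 1) + 6^6 + 2 = 326594; 326594−1 = 326593
i=4: 326593 = 6^(6 + 1) + 6^6 + 1 (b=6); 6→7: 7^(7 + 1) + 7^7 + 1 = 6588345; 6588345−1 = 6588344
i=5: 6588344 = 7^(7 + 1) + 7^7 (b=7); 7→8: 8^(8 + 1) + 8^8 = 150994944; 150994944−1 = 150994943
i=6: 150994943 = 8^(8 + 1) + 7·8^7 + 7·8^6 + 7·8^5 + 7·8^4 + 7·8^3 + 7·8^2 + 7·8 + 7 (b=8); 8→9: 9^(9 + 1) + 7·9^7 + 7·9^6 + 7·9^5 + 7·9^4 + 7·9^3 + 7·9^2 + 7·9 + 7 = 3524450281; 3524450281−1 = 3524450280

3524450281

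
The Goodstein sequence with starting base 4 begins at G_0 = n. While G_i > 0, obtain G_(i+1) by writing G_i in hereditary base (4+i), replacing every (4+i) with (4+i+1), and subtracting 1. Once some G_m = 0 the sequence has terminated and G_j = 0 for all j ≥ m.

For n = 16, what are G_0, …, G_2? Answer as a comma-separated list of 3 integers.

(0) 16|_4 = 4^2 ↦ 5^2|_5 = 25 ⇒ 24
(1) 24|_5 = 4·5 + 4 ↦ 4·6 + 4|_6 = 28 ⇒ 27

16, 24, 27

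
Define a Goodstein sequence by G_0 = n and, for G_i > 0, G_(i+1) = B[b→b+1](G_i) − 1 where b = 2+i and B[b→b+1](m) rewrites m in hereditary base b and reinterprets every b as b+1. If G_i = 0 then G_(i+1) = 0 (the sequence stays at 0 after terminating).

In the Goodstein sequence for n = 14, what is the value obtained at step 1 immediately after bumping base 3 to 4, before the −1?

step 0: 14 = 2^(2 + 1) + 2^2 + 2; sub 3 for 2: 3^(3 + 1) + 3^3 + 3; = 111; G_1 = 111−1 = 110
step 1: 110 = 3^(3 + 1) + 3^3 + 2; sub 4 for 3: 4^(4 + 1) + 4^4 + 2; = 1282; G_2 = 1282−1 = 1281

1282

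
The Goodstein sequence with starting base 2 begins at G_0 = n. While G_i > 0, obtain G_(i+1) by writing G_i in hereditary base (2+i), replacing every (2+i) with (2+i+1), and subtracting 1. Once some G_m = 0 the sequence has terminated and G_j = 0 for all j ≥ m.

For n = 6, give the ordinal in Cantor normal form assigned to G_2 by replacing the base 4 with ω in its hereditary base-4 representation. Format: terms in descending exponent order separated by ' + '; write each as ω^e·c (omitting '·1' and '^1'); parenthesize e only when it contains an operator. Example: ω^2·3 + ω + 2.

[0] 6 ≡ 2^2 + 2 (base 2). Lift 3: 30. −1: 29.
[1] 29 ≡ 3^3 + 2 (base 3). Lift 4: 258. −1: 257.
[2] 257 ≡ 4^4 + 1 (base 4). Lift 5: 3126. −1: 3125.

ω^ω + 1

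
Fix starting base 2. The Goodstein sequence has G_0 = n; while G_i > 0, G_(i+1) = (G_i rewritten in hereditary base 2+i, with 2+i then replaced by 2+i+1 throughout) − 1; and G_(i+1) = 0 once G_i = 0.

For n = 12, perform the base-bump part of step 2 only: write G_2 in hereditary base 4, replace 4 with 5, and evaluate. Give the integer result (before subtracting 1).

15686

[0] 12 ≡ 2^(2 + 1) + 2^2 (base 2). Lift 3: 108. −1: 107.
[1] 107 ≡ 3^(3 + 1) + 2·3^2 + 2·3 + 2 (base 3). Lift 4: 1066. −1: 1065.
[2] 1065 ≡ 4^(4 + 1) + 2·4^2 + 2·4 + 1 (base 4). Lift 5: 15686. −1: 15685.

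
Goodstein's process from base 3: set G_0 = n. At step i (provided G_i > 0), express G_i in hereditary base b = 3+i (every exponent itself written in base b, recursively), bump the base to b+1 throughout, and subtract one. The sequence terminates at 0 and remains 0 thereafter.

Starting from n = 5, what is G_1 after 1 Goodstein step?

G_0=5  [base 3] 3 + 2  →[3↦4]→  4 + 2 = 6  −1 ⇒ G_1=5
G_1=5  [base 4] 4 + 1  →[4↦5]→  5 + 1 = 6  −1 ⇒ G_2=5

5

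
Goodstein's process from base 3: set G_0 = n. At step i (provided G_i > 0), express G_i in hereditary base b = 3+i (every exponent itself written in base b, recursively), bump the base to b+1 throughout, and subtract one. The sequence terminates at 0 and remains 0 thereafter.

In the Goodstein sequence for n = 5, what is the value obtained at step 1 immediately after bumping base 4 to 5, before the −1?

(0) 5|_3 = 3 + 2 ↦ 4 + 2|_4 = 6 ⇒ 5
(1) 5|_4 = 4 + 1 ↦ 5 + 1|_5 = 6 ⇒ 5

6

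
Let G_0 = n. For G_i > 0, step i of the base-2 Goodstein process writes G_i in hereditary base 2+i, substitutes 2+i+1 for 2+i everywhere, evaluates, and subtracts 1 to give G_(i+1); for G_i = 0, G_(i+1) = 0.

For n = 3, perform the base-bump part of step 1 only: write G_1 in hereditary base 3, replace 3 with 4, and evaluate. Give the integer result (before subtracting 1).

4

3 —HB2→ 2 + 1 —bump→ 3 + 1 = 4 —(−1)→ 3
3 —HB3→ 3 —bump→ 4 = 4 —(−1)→ 3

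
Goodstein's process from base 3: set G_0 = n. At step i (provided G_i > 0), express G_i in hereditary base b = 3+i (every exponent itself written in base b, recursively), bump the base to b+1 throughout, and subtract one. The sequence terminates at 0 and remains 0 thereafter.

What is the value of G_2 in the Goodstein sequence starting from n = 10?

G_0 = 10. HB_3(10) = 3^2 + 1. Bump = 17. G_1 = 16.
G_1 = 16. HB_4(16) = 4^2. Bump = 25. G_2 = 24.
G_2 = 24. HB_5(24) = 4·5 + 4. Bump = 28. G_3 = 27.

24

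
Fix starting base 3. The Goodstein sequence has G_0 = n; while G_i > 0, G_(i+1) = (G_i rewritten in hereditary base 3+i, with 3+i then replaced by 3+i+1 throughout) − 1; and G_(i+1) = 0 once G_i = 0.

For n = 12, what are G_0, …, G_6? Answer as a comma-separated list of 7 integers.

12, 19, 27, 37, 49, 63, 69

G_0 = 12. HB_3(12) = 3^2 + 3. Bump = 20. G_1 = 19.
G_1 = 19. HB_4(19) = 4^2 + 3. Bump = 28. G_2 = 27.
G_2 = 27. HB_5(27) = 5^2 + 2. Bump = 38. G_3 = 37.
G_3 = 37. HB_6(37) = 6^2 + 1. Bump = 50. G_4 = 49.
G_4 = 49. HB_7(49) = 7^2. Bump = 64. G_5 = 63.
G_5 = 63. HB_8(63) = 7·8 + 7. Bump = 70. G_6 = 69.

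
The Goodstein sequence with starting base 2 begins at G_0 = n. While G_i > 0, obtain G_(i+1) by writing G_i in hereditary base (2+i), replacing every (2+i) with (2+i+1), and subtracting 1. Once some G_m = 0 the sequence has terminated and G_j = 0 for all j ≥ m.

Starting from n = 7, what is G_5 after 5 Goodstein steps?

823543

step 0: 7 = 2^2 + 2 + 1; sub 3 for 2: 3^3 + 3 + 1; = 31; G_1 = 31−1 = 30
step 1: 30 = 3^3 + 3; sub 4 for 3: 4^4 + 4; = 260; G_2 = 260−1 = 259
step 2: 259 = 4^4 + 3; sub 5 for 4: 5^5 + 3; = 3128; G_3 = 3128−1 = 3127
step 3: 3127 = 5^5 + 2; sub 6 for 5: 6^6 + 2; = 46658; G_4 = 46658−1 = 46657
step 4: 46657 = 6^6 + 1; sub 7 for 6: 7^7 + 1; = 823544; G_5 = 823544−1 = 823543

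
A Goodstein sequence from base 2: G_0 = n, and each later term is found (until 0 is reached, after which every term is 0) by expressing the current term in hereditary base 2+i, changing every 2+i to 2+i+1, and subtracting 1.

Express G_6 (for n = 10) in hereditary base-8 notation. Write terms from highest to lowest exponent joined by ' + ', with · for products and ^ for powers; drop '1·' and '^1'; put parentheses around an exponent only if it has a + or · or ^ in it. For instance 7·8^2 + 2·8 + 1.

5·8^8 + 5·8^5 + 5·8^4 + 5·8^3 + 5·8^2 + 5·8 + 3

10 —HB2→ 2^(2 + 1) + 2 —bump→ 3^(3 + 1) + 3 = 84 —(−1)→ 83
83 —HB3→ 3^(3 + 1) + 2 —bump→ 4^(4 + 1) + 2 = 1026 —(−1)→ 1025
1025 —HB4→ 4^(4 + 1) + 1 —bump→ 5^(5 + 1) + 1 = 15626 —(−1)→ 15625
15625 —HB5→ 5^(5 + 1) —bump→ 6^(6 + 1) = 279936 —(−1)→ 279935
279935 —HB6→ 5·6^6 + 5·6^5 + 5·6^4 + 5·6^3 + 5·6^2 + 5·6 + 5 —bump→ 5·7^7 + 5·7^5 + 5·7^4 + 5·7^3 + 5·7^2 + 5·7 + 5 = 4215755 —(−1)→ 4215754
4215754 —HB7→ 5·7^7 + 5·7^5 + 5·7^4 + 5·7^3 + 5·7^2 + 5·7 + 4 —bump→ 5·8^8 + 5·8^5 + 5·8^4 + 5·8^3 + 5·8^2 + 5·8 + 4 = 84073324 —(−1)→ 84073323
84073323 —HB8→ 5·8^8 + 5·8^5 + 5·8^4 + 5·8^3 + 5·8^2 + 5·8 + 3 —bump→ 5·9^9 + 5·9^5 + 5·9^4 + 5·9^3 + 5·9^2 + 5·9 + 3 = 1937434593 —(−1)→ 1937434592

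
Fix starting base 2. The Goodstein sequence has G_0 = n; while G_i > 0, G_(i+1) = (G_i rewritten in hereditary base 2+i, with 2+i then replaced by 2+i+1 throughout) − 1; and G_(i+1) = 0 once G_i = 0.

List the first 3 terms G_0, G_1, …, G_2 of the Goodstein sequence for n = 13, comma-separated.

G_0 = 13. HB_2(13) = 2^(2 + 1) + 2^2 + 1. Bump = 109. G_1 = 108.
G_1 = 108. HB_3(108) = 3^(3 + 1) + 3^3. Bump = 1280. G_2 = 1279.

13, 108, 1279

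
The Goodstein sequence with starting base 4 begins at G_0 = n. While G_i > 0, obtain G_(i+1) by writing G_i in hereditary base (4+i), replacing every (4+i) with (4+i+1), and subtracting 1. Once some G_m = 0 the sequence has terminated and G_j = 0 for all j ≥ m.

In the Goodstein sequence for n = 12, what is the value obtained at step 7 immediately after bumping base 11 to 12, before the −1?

20

12 —HB4→ 3·4 —bump→ 3·5 = 15 —(−1)→ 14
14 —HB5→ 2·5 + 4 —bump→ 2·6 + 4 = 16 —(−1)→ 15
15 —HB6→ 2·6 + 3 —bump→ 2·7 + 3 = 17 —(−1)→ 16
16 —HB7→ 2·7 + 2 —bump→ 2·8 + 2 = 18 —(−1)→ 17
17 —HB8→ 2·8 + 1 —bump→ 2·9 + 1 = 19 —(−1)→ 18
18 —HB9→ 2·9 —bump→ 2·10 = 20 —(−1)→ 19
19 —HB10→ 10 + 9 —bump→ 11 + 9 = 20 —(−1)→ 19
19 —HB11→ 11 + 8 —bump→ 12 + 8 = 20 —(−1)→ 19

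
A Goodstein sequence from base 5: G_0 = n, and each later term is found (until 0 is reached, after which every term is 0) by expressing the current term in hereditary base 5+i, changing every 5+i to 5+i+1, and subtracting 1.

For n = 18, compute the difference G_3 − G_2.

G_0 = 18. HB_5(18) = 3·5 + 3. Bump = 21. G_1 = 20.
G_1 = 20. HB_6(20) = 3·6 + 2. Bump = 23. G_2 = 22.
G_2 = 22. HB_7(22) = 3·7 + 1. Bump = 25. G_3 = 24.

2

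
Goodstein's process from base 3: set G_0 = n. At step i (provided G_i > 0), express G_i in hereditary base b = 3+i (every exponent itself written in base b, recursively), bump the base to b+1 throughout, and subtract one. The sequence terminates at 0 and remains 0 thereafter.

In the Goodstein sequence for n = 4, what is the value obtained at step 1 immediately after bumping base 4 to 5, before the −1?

G_0 = 4. HB_3(4) = 3 + 1. Bump = 5. G_1 = 4.
G_1 = 4. HB_4(4) = 4. Bump = 5. G_2 = 4.

5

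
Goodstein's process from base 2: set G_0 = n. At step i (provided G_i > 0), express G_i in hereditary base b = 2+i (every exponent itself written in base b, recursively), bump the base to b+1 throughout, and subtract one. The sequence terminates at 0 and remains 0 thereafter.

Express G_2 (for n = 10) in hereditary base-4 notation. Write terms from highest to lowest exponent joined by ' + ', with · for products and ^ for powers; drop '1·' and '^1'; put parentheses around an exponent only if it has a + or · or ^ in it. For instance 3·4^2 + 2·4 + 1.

4^(4 + 1) + 1

G_0 = 10. HB_2(10) = 2^(2 + 1) + 2. Bump = 84. G_1 = 83.
G_1 = 83. HB_3(83) = 3^(3 + 1) + 2. Bump = 1026. G_2 = 1025.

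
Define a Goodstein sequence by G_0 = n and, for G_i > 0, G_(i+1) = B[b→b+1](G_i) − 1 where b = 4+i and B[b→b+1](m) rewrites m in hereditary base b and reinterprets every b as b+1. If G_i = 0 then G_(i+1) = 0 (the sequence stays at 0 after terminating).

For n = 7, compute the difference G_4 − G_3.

step 0: 7 = 4 + 3; sub 5 for 4: 5 + 3; = 8; G_1 = 8−1 = 7
step 1: 7 = 5 + 2; sub 6 for 5: 6 + 2; = 8; G_2 = 8−1 = 7
step 2: 7 = 6 + 1; sub 7 for 6: 7 + 1; = 8; G_3 = 8−1 = 7
step 3: 7 = 7; sub 8 for 7: 8; = 8; G_4 = 8−1 = 7

0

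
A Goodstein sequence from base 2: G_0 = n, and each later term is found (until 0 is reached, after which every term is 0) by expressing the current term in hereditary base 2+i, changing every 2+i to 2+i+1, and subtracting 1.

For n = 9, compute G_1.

i=0: 9 = 2^(2 + 1) + 1 (b=2); 2→3: 3^(3 + 1) + 1 = 82; 82−1 = 81
i=1: 81 = 3^(3 + 1) (b=3); 3→4: 4^(4 + 1) = 1024; 1024−1 = 1023

81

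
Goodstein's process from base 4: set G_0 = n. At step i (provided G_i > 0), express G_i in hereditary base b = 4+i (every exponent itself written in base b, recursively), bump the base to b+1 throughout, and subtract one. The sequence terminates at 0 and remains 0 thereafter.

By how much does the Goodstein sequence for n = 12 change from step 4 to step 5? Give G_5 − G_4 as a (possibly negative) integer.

i=0: 12 = 3·4 (b=4); 4→5: 3·5 = 15; 15−1 = 14
i=1: 14 = 2·5 + 4 (b=5); 5→6: 2·6 + 4 = 16; 16−1 = 15
i=2: 15 = 2·6 + 3 (b=6); 6→7: 2·7 + 3 = 17; 17−1 = 16
i=3: 16 = 2·7 + 2 (b=7); 7→8: 2·8 + 2 = 18; 18−1 = 17
i=4: 17 = 2·8 + 1 (b=8); 8→9: 2·9 + 1 = 19; 19−1 = 18

1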